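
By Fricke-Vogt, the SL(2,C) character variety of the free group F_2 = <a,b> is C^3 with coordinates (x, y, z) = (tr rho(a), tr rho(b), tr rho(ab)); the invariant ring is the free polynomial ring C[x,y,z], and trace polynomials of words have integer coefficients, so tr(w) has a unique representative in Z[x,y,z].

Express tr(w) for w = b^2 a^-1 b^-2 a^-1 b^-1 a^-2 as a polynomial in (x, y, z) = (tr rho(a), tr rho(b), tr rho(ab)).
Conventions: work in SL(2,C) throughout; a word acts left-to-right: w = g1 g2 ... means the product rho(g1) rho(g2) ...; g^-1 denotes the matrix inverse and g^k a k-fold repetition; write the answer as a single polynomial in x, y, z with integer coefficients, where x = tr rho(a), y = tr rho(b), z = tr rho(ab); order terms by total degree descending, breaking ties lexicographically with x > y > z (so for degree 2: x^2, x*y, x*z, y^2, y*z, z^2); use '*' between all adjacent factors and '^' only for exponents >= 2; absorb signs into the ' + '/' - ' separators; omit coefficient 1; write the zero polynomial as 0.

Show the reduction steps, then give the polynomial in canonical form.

x^2*y^3*z^2 - x^3*y^2*z - x*y^4*z - x*y^2*z^3 + x^3*z + 3*x*y^2*z + y^3 + y*z^2 - 2*x*z - 3*y

use: trace(a^-1 b) = trace(b) * trace(a) - trace(b a)   [inverse elimination on a] = x*y - z
trace(a^-2 b) = trace(a^-1 b) * trace(a) - trace(a^-1 b a)   [inverse elimination on a] = x^2*y - x*z - y
trace(b^2) = trace(b) * trace(b) - trace(1)   [square of b] = y^2 - 2
trace(b^2 a) = trace(b) * trace(a b) - trace(a)   [square of b] = y*z - x
trace(a^-1 b^2) = trace(b^2) * trace(a) - trace(b^2 a)   [inverse elimination on a] = x*y^2 - y*z - x
apply: trace(b^2 a b) = trace(b) * trace(b a b) - trace(b a)   [square of b] = y^2*z - x*y - z
apply: trace(a b a b) = trace(b a) * trace(b a) - trace(1)   [split at a repeated b] = z^2 - 2
apply: trace(a b a) = trace(a) * trace(b a) - trace(b)   [square of a] = x*z - y
trace(b^2 a b a) = trace(b) * trace(a b a b) - trace(a b a)   [square of b] = y*z^2 - x*z - y
trace(a^-1 b^2 a b) = trace(b^2 a b) * trace(a) - trace(b^2 a b a)   [inverse elimination on a] = x*y^2*z - x^2*y - y*z^2 + y
trace(a^-2 b^2 a b) = trace(a^-1 b^2 a b) * trace(a) - trace(a^-1 b^2 a b a)   [inverse elimination on a] = x^2*y^2*z - x^3*y - x*y*z^2 - y^2*z + 2*x*y + z
apply: trace(b^-1 a^-2 b^2 a) = trace(a^-2 b^2 a) * trace(b) - trace(a^-2 b^2 a b)   [inverse elimination on b] = -x^2*y^2*z + x^3*y + x*y^3 + x*y*z^2 - 3*x*y - z
apply: trace(a^-1 b^2 a^-1 b^-1 a^-1) = trace(b^-1 a^-2 b^2) * trace(a) - trace(b^-1 a^-2 b^2 a)   [inverse elimination on a] = x^2*y^2*z - x*y^3 - x*y*z^2 - x^2*z + 2*x*y + z
trace(a b^2 a) = trace(a) * trace(b^2 a) - trace(b^2)   [square of a] = x*y*z - x^2 - y^2 + 2
use: trace(b^2 a b^-1 a) = trace(a b^2 a) * trace(b) - trace(a b^2 a b)   [inverse elimination on b] = x*y^2*z - x^2*y - y^3 - y*z^2 + x*z + 3*y
trace(b^-1 a^-1 b^2 a) = trace(b^2 a b^-1) * trace(a) - trace(b^2 a b^-1 a)   [inverse elimination on a] = -x*y^2*z + x^2*y + y^3 + y*z^2 - 3*y
trace(a^-1 b^2 a^-1 b^-1) = trace(b^-1 a^-1 b^2) * trace(a) - trace(b^-1 a^-1 b^2 a)   [inverse elimination on a] = x*y^2*z - y^3 - y*z^2 - x*z + 3*y
trace(a^-2 b^2 a^-1 b^-1 a^-1) = trace(a^-1 b^2 a^-1 b^-1 a^-1) * trace(a) - trace(a^-1 b^2 a^-1 b^-1)   [inverse elimination on a] = x^3*y^2*z - x^2*y^3 - x^2*y*z^2 - x^3*z - x*y^2*z + 2*x^2*y + y^3 + y*z^2 + 2*x*z - 3*y
trace(b^3) = trace(b) * trace(b^2) - trace(b)   [square of b] = y^3 - 3*y
trace(b^3 a^-1) = trace(b^3) * trace(a) - trace(b^3 a)   [inverse elimination on a] = x*y^3 - y^2*z - 2*x*y + z
use: trace(a^-1 b^3 a^-1) = trace(b^3 a^-1) * trace(a) - trace(b^3)   [inverse elimination on a] = x^2*y^3 - x*y^2*z - 2*x^2*y - y^3 + x*z + 3*y
apply: trace(b^4) = trace(b) * trace(b^3) - trace(b^2)   [square of b] = y^4 - 4*y^2 + 2
use: trace(b^4 a) = trace(b) * trace(b^2 a b) - trace(b^2 a)   [square of b] = y^3*z - x*y^2 - 2*y*z + x
trace(b^3 a^-1 b) = trace(b^4) * trace(a) - trace(b^4 a)   [inverse elimination on a] = x*y^4 - y^3*z - 3*x*y^2 + 2*y*z + x
use: trace(b a b^3 a) = trace(b) * trace(a b a b^2) - trace(a b a b)   [square of b] = y^2*z^2 - x*y*z - y^2 - z^2 + 2
apply: trace(b^3 a^-1 b a) = trace(b a b^3) * trace(a) - trace(b a b^3 a)   [inverse elimination on a] = x*y^3*z - x^2*y^2 - y^2*z^2 - x*y*z + x^2 + y^2 + z^2 - 2
trace(a^-1 b^3 a^-1 b) = trace(b^3 a^-1 b) * trace(a) - trace(b^3 a^-1 b a)   [inverse elimination on a] = x^2*y^4 - 2*x*y^3*z - 2*x^2*y^2 + y^2*z^2 + 3*x*y*z - y^2 - z^2 + 2
trace(b^2 a^-1 b^-1 a^-1 b) = trace(a^-1 b^3 a^-1) * trace(b) - trace(a^-1 b^3 a^-1 b)   [inverse elimination on b] = x*y^3*z - y^4 - y^2*z^2 - 2*x*y*z + 4*y^2 + z^2 - 2
trace(a^-1 b a b^2) = trace(b a b^2) * trace(a) - trace(b a b^2 a)   [inverse elimination on a] = x*y^2*z - x^2*y - y*z^2 + y
use: trace(a^-1 b a b^2 a^-1) = trace(a^-1 b a b^2) * trace(a) - trace(a^-1 b a b^2 a)   [inverse elimination on a] = x^2*y^2*z - x^3*y - x*y*z^2 - y^2*z + 2*x*y + z
apply: trace(b a b^2 a b) = trace(b) * trace(a b^2 a b) - trace(a b^2 a)   [square of b] = y^2*z^2 - 2*x*y*z + x^2 - 2
trace(a b a b a b) = trace(b a) * trace(b a b a) - trace(b^-1 a^-1)   [split at a repeated b] = z^3 - 3*z
trace(a b a b a) = trace(a) * trace(b a b a) - trace(b a b)   [square of a] = x*z^2 - y*z - x
apply: trace(b a b^2 a b a) = trace(b) * trace(a b a b a b) - trace(a b a b a)   [square of b] = y*z^3 - x*z^2 - 2*y*z + x
trace(b a^-1 b a b^2 a) = trace(b a b^2 a b) * trace(a) - trace(b a b^2 a b a)   [inverse elimination on a] = x*y^2*z^2 - 2*x^2*y*z - y*z^3 + x^3 + x*z^2 + 2*y*z - 3*x
trace(a^-1 b a b^2 a^-1 b) = trace(b a^-1 b a b^2) * trace(a) - trace(b a^-1 b a b^2 a)   [inverse elimination on a] = x^2*y^3*z - x^3*y^2 - 2*x*y^2*z^2 + x^2*y*z + y*z^3 + x*y^2 - 2*y*z + x
trace(b^2 a^-1 b^-1 a^-1 b a) = trace(a^-1 b a b^2 a^-1) * trace(b) - trace(a^-1 b a b^2 a^-1 b)   [inverse elimination on b] = x*y^2*z^2 - x^2*y*z - y^3*z - y*z^3 + x*y^2 + 3*y*z - x
apply: trace(a^-1 b^2 a^-1 b^-1 a^-1 b) = trace(b^2 a^-1 b^-1 a^-1 b) * trace(a) - trace(b^2 a^-1 b^-1 a^-1 b a)   [inverse elimination on a] = x^2*y^3*z - x*y^4 - 2*x*y^2*z^2 - x^2*y*z + y^3*z + y*z^3 + 3*x*y^2 + x*z^2 - 3*y*z - x
use: trace(a^-2 b^2 a^-1 b^-1 a^-1 b) = trace(a^-1 b^2 a^-1 b^-1 a^-1 b) * trace(a) - trace(a^-1 b^2 a^-1 b^-1 a^-1 b a)   [inverse elimination on a] = x^3*y^3*z - x^2*y^4 - 2*x^2*y^2*z^2 - x^3*y*z + x*y*z^3 + 3*x^2*y^2 + x^2*z^2 + y^4 + y^2*z^2 - x*y*z - x^2 - 4*y^2 - z^2 + 2
trace(a^-1 b^-1 a^-2 b^2 a^-1 b^-1) = trace(a^-2 b^2 a^-1 b^-1 a^-1) * trace(b) - trace(a^-2 b^2 a^-1 b^-1 a^-1 b)   [inverse elimination on b] = x^2*y^2*z^2 - x*y^3*z - x*y*z^3 - x^2*y^2 - x^2*z^2 + 3*x*y*z + x^2 + y^2 + z^2 - 2
trace(a^-1 b^2 a^-2 b^-1) = trace(a^-1 b^-1 a^-1 b^2) * trace(a) - trace(a^-1 b^-1 a^-1 b^2 a)   [inverse elimination on a] = x^2*y^2*z - x*y^3 - x*y*z^2 - x^2*z + 2*x*y + z
use: trace(a^-1 b^-1 a^-2 b^2 a^-1) = trace(a^-1 b^2 a^-2 b^-1) * trace(a) - trace(a^-1 b^2 a^-2 b^-1 a)   [inverse elimination on a] = x^3*y^2*z - x^2*y^3 - x^2*y*z^2 - x^3*z + x^2*y + 2*x*z + y
trace(b^2 a^-1 b^-2 a^-1 b^-1 a^-2) = trace(a^-1 b^-1 a^-2 b^2 a^-1 b^-1) * trace(b) - trace(a^-1 b^-1 a^-2 b^2 a^-1)   [inverse elimination on b] = x^2*y^3*z^2 - x^3*y^2*z - x*y^4*z - x*y^2*z^3 + x^3*z + 3*x*y^2*z + y^3 + y*z^2 - 2*x*z - 3*y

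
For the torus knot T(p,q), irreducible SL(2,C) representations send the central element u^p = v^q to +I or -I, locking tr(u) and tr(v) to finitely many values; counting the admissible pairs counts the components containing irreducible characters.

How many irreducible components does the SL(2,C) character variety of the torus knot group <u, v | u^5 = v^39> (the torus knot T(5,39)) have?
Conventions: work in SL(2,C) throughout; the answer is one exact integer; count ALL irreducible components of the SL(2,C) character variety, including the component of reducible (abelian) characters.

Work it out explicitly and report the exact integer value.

In the torus knot group T(5,39), u^5 = v^39 is central, so an irreducible representation sends it to +I or -I (Schur).
So on each irreducible component the traces are pinned: tr(u) = 2*cos(pi*alpha/5) with 1 <= alpha <= 4, tr(v) = 2*cos(pi*beta/39) with 1 <= beta <= 38.
u^5 = (-1)^alpha I and v^39 = (-1)^beta I must agree, so alpha and beta have equal parity.
Enumerate parity-matched pairs: 2*19 odd-odd plus 2*19 even-even gives 76.
Total: 76 irreducible-character components + 1 reducible (abelian) component = 77.

77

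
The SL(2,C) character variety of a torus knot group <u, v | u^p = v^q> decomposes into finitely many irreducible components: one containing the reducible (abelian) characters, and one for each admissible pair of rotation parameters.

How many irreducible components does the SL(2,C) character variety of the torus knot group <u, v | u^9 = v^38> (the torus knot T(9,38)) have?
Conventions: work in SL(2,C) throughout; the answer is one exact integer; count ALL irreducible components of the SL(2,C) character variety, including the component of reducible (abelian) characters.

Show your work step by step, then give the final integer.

Gamma = < u, v | u^9 = v^38 > (torus knot T(9,38)); the central element u^9 = v^38 acts as +I or -I in any irreducible SL(2,C) representation.
On an irreducible component, tr(u) is locked at 2*cos(pi*alpha/9) for some alpha in 1..8, and tr(v) at 2*cos(pi*beta/38) for some beta in 1..37.
The two central values (-1)^alpha I and (-1)^beta I must be the same matrix, so alpha and beta share a parity.
count pairs: odd alpha (4 choices) x odd beta (19), plus even alpha (4) x even beta (18): 4*19 + 4*18 = 148.
Total: 148 irreducible-character components + 1 reducible (abelian) component = 149.

149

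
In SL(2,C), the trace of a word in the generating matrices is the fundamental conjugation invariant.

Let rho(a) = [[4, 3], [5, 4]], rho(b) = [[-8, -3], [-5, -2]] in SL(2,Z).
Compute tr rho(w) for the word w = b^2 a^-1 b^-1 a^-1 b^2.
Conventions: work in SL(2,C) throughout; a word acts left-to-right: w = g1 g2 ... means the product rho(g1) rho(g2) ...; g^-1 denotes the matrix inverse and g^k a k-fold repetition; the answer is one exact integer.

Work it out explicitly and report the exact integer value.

rho(b) = [[-8, -3], [-5, -2]]
... * rho(b) = [[-8, -3], [-5, -2]]  ->  [[79, 30], [50, 19]]
... * rho(a^-1) = [[4, -3], [-5, 4]]  ->  [[166, -117], [105, -74]]
... * rho(b^-1) = [[-2, 3], [5, -8]]  ->  [[-917, 1434], [-580, 907]]
... * rho(a^-1) = [[4, -3], [-5, 4]]  ->  [[-10838, 8487], [-6855, 5368]]
... * rho(b) = [[-8, -3], [-5, -2]]  ->  [[44269, 15540], [28000, 9829]]
... * rho(b) = [[-8, -3], [-5, -2]]  ->  [[-431852, -163887], [-273145, -103658]]
tr = -431852 + -103658 = -535510

-535510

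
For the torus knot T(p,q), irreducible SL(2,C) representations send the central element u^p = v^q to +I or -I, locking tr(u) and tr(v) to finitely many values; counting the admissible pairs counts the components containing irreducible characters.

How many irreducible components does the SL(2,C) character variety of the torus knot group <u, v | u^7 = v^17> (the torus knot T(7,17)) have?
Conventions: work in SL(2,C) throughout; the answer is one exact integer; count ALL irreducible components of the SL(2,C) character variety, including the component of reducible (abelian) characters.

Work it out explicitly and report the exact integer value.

49

In the torus knot group T(7,17), u^7 = v^17 is central, so an irreducible representation sends it to +I or -I (Schur).
So on each irreducible component the traces are pinned: tr(u) = 2*cos(pi*alpha/7) with 1 <= alpha <= 6, tr(v) = 2*cos(pi*beta/17) with 1 <= beta <= 16.
The two central values (-1)^alpha I and (-1)^beta I must be the same matrix, so alpha and beta share a parity.
Counting: 3 odd alphas x 8 odd betas + 3 even alphas x 8 even betas = 24 + 24 = 48.
components with irreducible characters: 48; plus the single component of reducible (abelian) characters: total 49.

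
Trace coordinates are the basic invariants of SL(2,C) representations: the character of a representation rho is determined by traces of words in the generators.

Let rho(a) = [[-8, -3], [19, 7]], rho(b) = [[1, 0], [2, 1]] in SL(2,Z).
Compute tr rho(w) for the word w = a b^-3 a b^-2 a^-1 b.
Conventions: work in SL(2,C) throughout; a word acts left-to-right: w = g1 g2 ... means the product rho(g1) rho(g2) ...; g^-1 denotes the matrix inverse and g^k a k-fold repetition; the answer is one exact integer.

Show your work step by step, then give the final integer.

1247

rho(a) = [[-8, -3], [19, 7]]
... * rho(b^-1) = [[1, 0], [-2, 1]]  ->  [[-2, -3], [5, 7]]
... * rho(b^-1) = [[1, 0], [-2, 1]]  ->  [[4, -3], [-9, 7]]
... * rho(b^-1) = [[1, 0], [-2, 1]]  ->  [[10, -3], [-23, 7]]
... * rho(a) = [[-8, -3], [19, 7]]  ->  [[-137, -51], [317, 118]]
... * rho(b^-1) = [[1, 0], [-2, 1]]  ->  [[-35, -51], [81, 118]]
... * rho(b^-1) = [[1, 0], [-2, 1]]  ->  [[67, -51], [-155, 118]]
... * rho(a^-1) = [[7, 3], [-19, -8]]  ->  [[1438, 609], [-3327, -1409]]
... * rho(b) = [[1, 0], [2, 1]]  ->  [[2656, 609], [-6145, -1409]]
tr = 2656 + -1409 = 1247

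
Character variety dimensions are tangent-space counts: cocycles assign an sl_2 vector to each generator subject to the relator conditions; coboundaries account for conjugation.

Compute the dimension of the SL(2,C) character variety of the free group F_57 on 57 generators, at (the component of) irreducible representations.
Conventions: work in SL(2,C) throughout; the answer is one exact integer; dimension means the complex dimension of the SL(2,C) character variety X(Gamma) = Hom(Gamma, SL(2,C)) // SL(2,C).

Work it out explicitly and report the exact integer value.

168

Here Gamma is free of rank 57 — no relator constrains a cocycle.
A cocycle picks one sl_2 vector per generator freely, giving dim Z^1 = 3*57 = 171.
Irreducibility makes the coboundary map sl_2 -> Z^1 injective (trivial centralizer), so dim B^1 = 3.
dim X = dim H^1 = dim Z^1 - dim B^1 = 171 - 3 = 168.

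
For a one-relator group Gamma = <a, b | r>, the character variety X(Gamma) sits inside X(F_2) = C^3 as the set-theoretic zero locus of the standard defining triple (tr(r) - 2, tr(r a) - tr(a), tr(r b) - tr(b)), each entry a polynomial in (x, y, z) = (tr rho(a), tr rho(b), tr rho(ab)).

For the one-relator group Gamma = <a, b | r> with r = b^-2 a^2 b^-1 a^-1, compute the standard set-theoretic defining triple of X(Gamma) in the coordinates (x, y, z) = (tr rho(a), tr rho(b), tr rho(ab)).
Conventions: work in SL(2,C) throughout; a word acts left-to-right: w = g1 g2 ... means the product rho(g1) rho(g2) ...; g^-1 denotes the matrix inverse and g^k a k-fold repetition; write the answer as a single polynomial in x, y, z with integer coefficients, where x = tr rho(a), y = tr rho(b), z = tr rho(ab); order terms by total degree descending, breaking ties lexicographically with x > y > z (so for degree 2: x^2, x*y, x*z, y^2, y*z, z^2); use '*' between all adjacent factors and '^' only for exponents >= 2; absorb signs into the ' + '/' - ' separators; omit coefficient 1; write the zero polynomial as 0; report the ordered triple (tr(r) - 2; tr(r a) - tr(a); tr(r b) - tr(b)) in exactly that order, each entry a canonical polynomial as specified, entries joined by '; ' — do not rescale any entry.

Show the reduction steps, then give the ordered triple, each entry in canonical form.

so trace(b^-1 a) = trace(a)*trace(b) - trace(a b) = x*y - z
so trace(a^2 b) = trace(a)*trace(b a) - trace(b) = x*z - y
trace(a^2) = trace(a)*trace(a) - trace(1) = x^2 - 2
trace(b a^2 b) = trace(b)*trace(a^2 b) - trace(a^2) = x*y*z - x^2 - y^2 + 2
trace(b a b a) = trace(a b)*trace(a b) - trace(1) = z^2 - 2
trace(b a b) = trace(b)*trace(a b) - trace(a) = y*z - x
reduce: trace(b a^2 b a) = trace(a)*trace(b a b a) - trace(b a b) = x*z^2 - y*z - x
so trace(a^2 b a^-1 b) = trace(b a^2 b)*trace(a) - trace(b a^2 b a) = x^2*y*z - x^3 - x*y^2 - x*z^2 + y*z + 3*x
reduce: trace(a^-1 b^-1 a^2 b) = trace(a^2 b a^-1)*trace(b) - trace(a^2 b a^-1 b) = -x^2*y*z + x^3 + x*y^2 + x*z^2 - 3*x
so trace(b^-1 a^2 b^-1 a^-1) = trace(a^-1 b^-1 a^2)*trace(b) - trace(a^-1 b^-1 a^2 b) = x^2*y*z - x^3 - x*z^2 - y*z + 3*x
trace(b^-2 a^2 b^-1 a^-1) = trace(b^-1 a^2 b^-1 a^-1)*trace(b) - trace(b^-1 a^2 b^-1 a^-1 b) = x^2*y^2*z - x^3*y - x*y*z^2 - y^2*z + 2*x*y + z
trace(b^-1 a^2) = trace(a^2)*trace(b) - trace(a^2 b) = x^2*y - x*z - y
trace(b^-1 a^2 b^-1) = trace(b^-1 a^2)*trace(b) - trace(b^-1 a^2 b) = x^2*y^2 - x*y*z - x^2 - y^2 + 2
reduce: trace(b^-2 a^2 b^-1) = trace(b^-1 a^2 b^-1)*trace(b) - trace(b^-1 a^2) = x^2*y^3 - x*y^2*z - 2*x^2*y - y^3 + x*z + 3*y
assemble the triple (trace(r) - 2; trace(r a) - x; trace(r b) - y)

x^2*y^2*z - x^3*y - x*y*z^2 - y^2*z + 2*x*y + z - 2; x^2*y^3 - x*y^2*z - 2*x^2*y - y^3 + x*z - x + 3*y; x^2*y*z - x^3 - x*z^2 - y*z + 3*x - y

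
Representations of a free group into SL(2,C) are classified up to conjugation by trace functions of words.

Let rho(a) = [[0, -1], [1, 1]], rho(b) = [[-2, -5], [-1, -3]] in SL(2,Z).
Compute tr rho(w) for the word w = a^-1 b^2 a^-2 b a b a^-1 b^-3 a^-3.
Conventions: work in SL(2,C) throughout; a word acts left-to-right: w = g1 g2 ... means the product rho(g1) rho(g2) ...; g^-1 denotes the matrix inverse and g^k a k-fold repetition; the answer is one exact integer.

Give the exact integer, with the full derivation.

201055

rho(a^-1) = [[1, 1], [-1, 0]]
... * rho(b) = [[-2, -5], [-1, -3]]  ->  [[-3, -8], [2, 5]]
... * rho(b) = [[-2, -5], [-1, -3]]  ->  [[14, 39], [-9, -25]]
... * rho(a^-1) = [[1, 1], [-1, 0]]  ->  [[-25, 14], [16, -9]]
... * rho(a^-1) = [[1, 1], [-1, 0]]  ->  [[-39, -25], [25, 16]]
... * rho(b) = [[-2, -5], [-1, -3]]  ->  [[103, 270], [-66, -173]]
... * rho(a) = [[0, -1], [1, 1]]  ->  [[270, 167], [-173, -107]]
... * rho(b) = [[-2, -5], [-1, -3]]  ->  [[-707, -1851], [453, 1186]]
... * rho(a^-1) = [[1, 1], [-1, 0]]  ->  [[1144, -707], [-733, 453]]
... * rho(b^-1) = [[-3, 5], [1, -2]]  ->  [[-4139, 7134], [2652, -4571]]
... * rho(b^-1) = [[-3, 5], [1, -2]]  ->  [[19551, -34963], [-12527, 22402]]
... * rho(b^-1) = [[-3, 5], [1, -2]]  ->  [[-93616, 167681], [59983, -107439]]
... * rho(a^-1) = [[1, 1], [-1, 0]]  ->  [[-261297, -93616], [167422, 59983]]
... * rho(a^-1) = [[1, 1], [-1, 0]]  ->  [[-167681, -261297], [107439, 167422]]
... * rho(a^-1) = [[1, 1], [-1, 0]]  ->  [[93616, -167681], [-59983, 107439]]
tr = 93616 + 107439 = 201055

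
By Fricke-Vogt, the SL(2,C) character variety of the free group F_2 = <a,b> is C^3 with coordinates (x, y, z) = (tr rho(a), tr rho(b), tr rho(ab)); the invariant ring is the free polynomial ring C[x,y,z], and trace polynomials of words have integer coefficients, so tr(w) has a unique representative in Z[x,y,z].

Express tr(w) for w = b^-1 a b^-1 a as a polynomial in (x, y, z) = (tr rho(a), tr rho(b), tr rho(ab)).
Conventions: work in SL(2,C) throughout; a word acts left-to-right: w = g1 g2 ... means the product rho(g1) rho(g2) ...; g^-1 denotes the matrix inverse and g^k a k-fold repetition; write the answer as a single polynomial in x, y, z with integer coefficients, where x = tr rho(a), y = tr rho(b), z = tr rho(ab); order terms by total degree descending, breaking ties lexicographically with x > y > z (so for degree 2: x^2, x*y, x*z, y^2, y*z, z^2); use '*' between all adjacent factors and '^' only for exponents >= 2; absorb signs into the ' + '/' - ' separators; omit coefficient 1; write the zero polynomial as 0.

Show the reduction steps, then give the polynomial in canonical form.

x^2*y^2 - 2*x*y*z + z^2 - 2

so trace(a^2) = trace(a)*trace(a) - trace(1)  (reduce the a square) = x^2 - 2
so trace(a^2 b) = trace(a)*trace(b a) - trace(b)  (reduce the a square) = x*z - y
trace(a b^-1 a) = trace(a^2)*trace(b) - trace(a^2 b)  (eliminate b^-1) = x^2*y - x*z - y
reduce: trace(a b a b) = trace(b a)*trace(b a) - trace(1)  (split on b) = z^2 - 2
reduce: trace(a b^-1 a b) = trace(a b a)*trace(b) - trace(a b a b)  (eliminate b^-1) = x*y*z - y^2 - z^2 + 2
trace(b^-1 a b^-1 a) = trace(a b^-1 a)*trace(b) - trace(a b^-1 a b)  (eliminate b^-1) = x^2*y^2 - 2*x*y*z + z^2 - 2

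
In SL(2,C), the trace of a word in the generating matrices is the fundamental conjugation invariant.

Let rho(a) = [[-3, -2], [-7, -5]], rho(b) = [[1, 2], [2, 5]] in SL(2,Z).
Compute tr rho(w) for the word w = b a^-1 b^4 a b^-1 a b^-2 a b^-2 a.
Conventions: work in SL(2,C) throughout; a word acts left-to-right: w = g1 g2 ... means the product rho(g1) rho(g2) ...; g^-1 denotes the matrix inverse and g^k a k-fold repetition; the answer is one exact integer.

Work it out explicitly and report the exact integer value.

rho(b) = [[1, 2], [2, 5]]
... * rho(a^-1) = [[-5, 2], [7, -3]]  ->  [[9, -4], [25, -11]]
... * rho(b) = [[1, 2], [2, 5]]  ->  [[1, -2], [3, -5]]
... * rho(b) = [[1, 2], [2, 5]]  ->  [[-3, -8], [-7, -19]]
... * rho(b) = [[1, 2], [2, 5]]  ->  [[-19, -46], [-45, -109]]
... * rho(b) = [[1, 2], [2, 5]]  ->  [[-111, -268], [-263, -635]]
... * rho(a) = [[-3, -2], [-7, -5]]  ->  [[2209, 1562], [5234, 3701]]
... * rho(b^-1) = [[5, -2], [-2, 1]]  ->  [[7921, -2856], [18768, -6767]]
... * rho(a) = [[-3, -2], [-7, -5]]  ->  [[-3771, -1562], [-8935, -3701]]
... * rho(b^-1) = [[5, -2], [-2, 1]]  ->  [[-15731, 5980], [-37273, 14169]]
... * rho(b^-1) = [[5, -2], [-2, 1]]  ->  [[-90615, 37442], [-214703, 88715]]
... * rho(a) = [[-3, -2], [-7, -5]]  ->  [[9751, -5980], [23104, -14169]]
... * rho(b^-1) = [[5, -2], [-2, 1]]  ->  [[60715, -25482], [143858, -60377]]
... * rho(b^-1) = [[5, -2], [-2, 1]]  ->  [[354539, -146912], [840044, -348093]]
... * rho(a) = [[-3, -2], [-7, -5]]  ->  [[-35233, 25482], [-83481, 60377]]
tr = -35233 + 60377 = 25144

25144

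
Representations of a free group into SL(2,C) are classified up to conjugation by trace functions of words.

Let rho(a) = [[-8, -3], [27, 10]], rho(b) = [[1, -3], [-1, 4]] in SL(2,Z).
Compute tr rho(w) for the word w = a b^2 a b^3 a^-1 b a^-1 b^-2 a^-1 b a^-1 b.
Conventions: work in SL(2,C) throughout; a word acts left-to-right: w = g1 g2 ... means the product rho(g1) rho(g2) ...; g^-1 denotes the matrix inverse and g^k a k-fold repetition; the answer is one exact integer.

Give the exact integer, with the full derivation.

-10532618963143

rho(a) = [[-8, -3], [27, 10]]
... * rho(b) = [[1, -3], [-1, 4]]  ->  [[-5, 12], [17, -41]]
... * rho(b) = [[1, -3], [-1, 4]]  ->  [[-17, 63], [58, -215]]
... * rho(a) = [[-8, -3], [27, 10]]  ->  [[1837, 681], [-6269, -2324]]
... * rho(b) = [[1, -3], [-1, 4]]  ->  [[1156, -2787], [-3945, 9511]]
... * rho(b) = [[1, -3], [-1, 4]]  ->  [[3943, -14616], [-13456, 49879]]
... * rho(b) = [[1, -3], [-1, 4]]  ->  [[18559, -70293], [-63335, 239884]]
... * rho(a^-1) = [[10, 3], [-27, -8]]  ->  [[2083501, 618021], [-7110218, -2109077]]
... * rho(b) = [[1, -3], [-1, 4]]  ->  [[1465480, -3778419], [-5001141, 12894346]]
... * rho(a^-1) = [[10, 3], [-27, -8]]  ->  [[116672113, 34623792], [-398158752, -118158191]]
... * rho(b^-1) = [[4, 3], [1, 1]]  ->  [[501312244, 384640131], [-1710793199, -1312634447]]
... * rho(b^-1) = [[4, 3], [1, 1]]  ->  [[2389889107, 1888576863], [-8155807243, -6445014044]]
... * rho(a^-1) = [[10, 3], [-27, -8]]  ->  [[-27092684231, -7938947583], [92457306758, 27092690623]]
... * rho(b) = [[1, -3], [-1, 4]]  ->  [[-19153736648, 49522262361], [65364616135, -169001157782]]
... * rho(a^-1) = [[10, 3], [-27, -8]]  ->  [[-1528638450227, -453639308832], [5216677421464, 1548103110661]]
... * rho(b) = [[1, -3], [-1, 4]]  ->  [[-1074999141395, 2771358115353], [3668574310803, -9457619821748]]
tr = -1074999141395 + -9457619821748 = -10532618963143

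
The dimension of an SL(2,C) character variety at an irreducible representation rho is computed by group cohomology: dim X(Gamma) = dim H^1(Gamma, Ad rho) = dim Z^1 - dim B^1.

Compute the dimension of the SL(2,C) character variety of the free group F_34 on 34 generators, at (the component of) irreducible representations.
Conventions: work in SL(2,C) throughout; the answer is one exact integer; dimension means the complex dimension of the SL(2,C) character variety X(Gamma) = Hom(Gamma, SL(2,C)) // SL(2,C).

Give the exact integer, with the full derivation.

Here Gamma is free of rank 34 — no relator constrains a cocycle.
A cocycle picks one sl_2 vector per generator freely, giving dim Z^1 = 3*34 = 102.
dim B^1 = 3: the coboundary map is injective because an irreducible image has centralizer 0 in sl_2.
Therefore dim X = 102 - 3 = 99.

99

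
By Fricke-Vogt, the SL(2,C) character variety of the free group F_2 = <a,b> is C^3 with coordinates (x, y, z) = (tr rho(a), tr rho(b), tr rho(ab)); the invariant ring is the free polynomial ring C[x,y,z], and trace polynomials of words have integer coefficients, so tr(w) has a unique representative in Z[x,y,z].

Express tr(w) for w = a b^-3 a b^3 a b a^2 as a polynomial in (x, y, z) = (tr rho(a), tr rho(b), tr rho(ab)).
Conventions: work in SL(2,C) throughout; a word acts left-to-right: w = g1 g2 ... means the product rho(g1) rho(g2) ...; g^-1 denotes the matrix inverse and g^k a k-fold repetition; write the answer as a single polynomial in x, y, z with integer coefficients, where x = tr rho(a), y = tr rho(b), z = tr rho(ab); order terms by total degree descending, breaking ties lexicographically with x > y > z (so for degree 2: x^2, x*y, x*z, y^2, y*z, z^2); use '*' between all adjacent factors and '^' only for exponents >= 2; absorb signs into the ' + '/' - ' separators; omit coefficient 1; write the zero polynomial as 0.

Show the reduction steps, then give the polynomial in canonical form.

x^3*y^5*z^2 - x^4*y^4*z - x^2*y^6*z - x^2*y^4*z^3 - 2*x^3*y^3*z^2 - x*y^5*z^2 + 2*x^4*y^2*z + 6*x^2*y^4*z + 2*x^2*y^2*z^3 + y^6*z + y^4*z^3 + x^3*y^3 + x^3*y*z^2 + x*y^5 + 3*x*y^3*z^2 - 10*x^2*y^2*z - x^2*z^3 - 6*y^4*z - 2*y^2*z^3 - 2*x^3*y - 5*x*y^3 - 2*x*y*z^2 + 2*x^2*z + 9*y^2*z + z^3 + 6*x*y - 3*z

tr(b a b a) = tr(a b)*tr(a b) - tr(1)   [split at a repeated a] = z^2 - 2
and tr(b a b) = tr(b)*tr(a b) - tr(a)   [square of b] = y*z - x
tr(a b a^2 b) = tr(a)*tr(b a b a) - tr(b a b)   [square of a] = x*z^2 - y*z - x
and tr(a b a) = tr(a)*tr(b a) - tr(b)   [square of a] = x*z - y
next, tr(a b a^2) = tr(a)*tr(a b a) - tr(a b)   [square of a] = x^2*z - x*y - z
tr(a b^2 a b a) = tr(b)*tr(a b a^2 b) - tr(a b a^2)   [square of b] = x*y*z^2 - x^2*z - y^2*z + z
and tr(a b^2 a b) = tr(b)*tr(a b a b) - tr(a b a)   [square of b] = y*z^2 - x*z - y
tr(b^2 a b a^3) = tr(a)*tr(a b^2 a b a) - tr(a b^2 a b)   [square of a] = x^2*y*z^2 - x^3*z - x*y^2*z - y*z^2 + 2*x*z + y
and tr(b a b a^4 b) = tr(a)*tr(b^2 a b a^3) - tr(b^2 a b a^2)   [square of a] = x^3*y*z^2 - x^4*z - x^2*y^2*z - 2*x*y*z^2 + 3*x^2*z + y^2*z + x*y - z
tr(b a b a^3) = tr(a)*tr(b a b a^2) - tr(b a b a)   [square of a] = x^2*z^2 - x*y*z - x^2 - z^2 + 2
next, tr(b a b a^4) = tr(a)*tr(b a b a^3) - tr(b a b a^2)   [square of a] = x^3*z^2 - x^2*y*z - x^3 - 2*x*z^2 + y*z + 3*x
and tr(a b^3 a b a^3) = tr(b)*tr(b a b a^4 b) - tr(b a b a^4)   [square of b] = x^3*y^2*z^2 - x^4*y*z - x^2*y^3*z - x^3*z^2 - 2*x*y^2*z^2 + 4*x^2*y*z + y^3*z + x^3 + x*y^2 + 2*x*z^2 - 2*y*z - 3*x
tr(b a b a b a) = tr(a b)*tr(a b a b) - tr(a^-1 b^-1)   [split at a repeated a] = z^3 - 3*z
tr(a b a^2 b a b) = tr(a)*tr(b a b a b a) - tr(b a b a b)   [square of a] = x*z^3 - y*z^2 - 2*x*z + y
tr(b^2) = tr(b)*tr(b) - tr(1)   [square of b] = y^2 - 2
tr(b a^2 b) = tr(a)*tr(b^2 a) - tr(b^2)   [square of a] = x*y*z - x^2 - y^2 + 2
and tr(a b a^2 b a) = tr(a)*tr(b a^2 b a) - tr(b a^2 b)   [square of a] = x^2*z^2 - 2*x*y*z + y^2 - 2
and tr(b a b a^2 b a b) = tr(b)*tr(a b a^2 b a b) - tr(a b a^2 b a)   [square of b] = x*y*z^3 - x^2*z^2 - y^2*z^2 + 2
tr(a b a b^3 a b a) = tr(b)*tr(b a b a^2 b a b) - tr(b a b a^2 b a)   [square of b] = x*y^2*z^3 - x^2*y*z^2 - y^3*z^2 - x*z^3 + y*z^2 + 2*x*z + y
tr(a b a b a b^2) = tr(b)*tr(a b a b a b) - tr(a b a b a)   [square of b] = y*z^3 - x*z^2 - 2*y*z + x
tr(a b a b^3 a b) = tr(b)*tr(a b a b a b^2) - tr(a b a b a b)   [square of b] = y^2*z^3 - x*y*z^2 - 2*y^2*z - z^3 + x*y + 3*z
next, tr(a b^3 a b a^3 b) = tr(a)*tr(a b a b^3 a b a) - tr(a b a b^3 a b)   [square of a] = x^2*y^2*z^3 - x^3*y*z^2 - x*y^3*z^2 - x^2*z^3 - y^2*z^3 + 2*x*y*z^2 + 2*x^2*z + 2*y^2*z + z^3 - 3*z
and tr(a b^3 a b a^3 b^-1) = tr(a b^3 a b a^3)*tr(b) - tr(a b^3 a b a^3 b)   [inverse elimination on b] = x^3*y^3*z^2 - x^4*y^2*z - x^2*y^4*z - x^2*y^2*z^3 - x*y^3*z^2 + 4*x^2*y^2*z + x^2*z^3 + y^4*z + y^2*z^3 + x^3*y + x*y^3 - 2*x^2*z - 4*y^2*z - z^3 - 3*x*y + 3*z
tr(a b^3 a b a^3 b^-2) = tr(a b^3 a b a^3 b^-1)*tr(b) - tr(a b^3 a b a^3)   [inverse elimination on b] = x^3*y^4*z^2 - x^4*y^3*z - x^2*y^5*z - x^2*y^3*z^3 - x^3*y^2*z^2 - x*y^4*z^2 + x^4*y*z + 5*x^2*y^3*z + x^2*y*z^3 + y^5*z + y^3*z^3 + x^3*y^2 + x^3*z^2 + x*y^4 + 2*x*y^2*z^2 - 6*x^2*y*z - 5*y^3*z - y*z^3 - x^3 - 4*x*y^2 - 2*x*z^2 + 5*y*z + 3*x
and tr(a b^-3 a b^3 a b a^2) = tr(a b^3 a b a^3 b^-2)*tr(b) - tr(a b^3 a b a^3 b^-1)   [inverse elimination on b] = x^3*y^5*z^2 - x^4*y^4*z - x^2*y^6*z - x^2*y^4*z^3 - 2*x^3*y^3*z^2 - x*y^5*z^2 + 2*x^4*y^2*z + 6*x^2*y^4*z + 2*x^2*y^2*z^3 + y^6*z + y^4*z^3 + x^3*y^3 + x^3*y*z^2 + x*y^5 + 3*x*y^3*z^2 - 10*x^2*y^2*z - x^2*z^3 - 6*y^4*z - 2*y^2*z^3 - 2*x^3*y - 5*x*y^3 - 2*x*y*z^2 + 2*x^2*z + 9*y^2*z + z^3 + 6*x*y - 3*z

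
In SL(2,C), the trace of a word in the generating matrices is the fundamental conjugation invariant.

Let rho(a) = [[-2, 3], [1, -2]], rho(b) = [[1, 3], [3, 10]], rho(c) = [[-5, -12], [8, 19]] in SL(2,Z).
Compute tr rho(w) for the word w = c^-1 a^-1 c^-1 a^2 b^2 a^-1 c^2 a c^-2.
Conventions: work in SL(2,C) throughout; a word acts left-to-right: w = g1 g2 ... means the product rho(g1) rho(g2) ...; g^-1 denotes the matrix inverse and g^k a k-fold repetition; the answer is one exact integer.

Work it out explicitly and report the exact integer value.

rho(c^-1) = [[19, 12], [-8, -5]]
... * rho(a^-1) = [[-2, -3], [-1, -2]]  ->  [[-50, -81], [21, 34]]
... * rho(c^-1) = [[19, 12], [-8, -5]]  ->  [[-302, -195], [127, 82]]
... * rho(a) = [[-2, 3], [1, -2]]  ->  [[409, -516], [-172, 217]]
... * rho(a) = [[-2, 3], [1, -2]]  ->  [[-1334, 2259], [561, -950]]
... * rho(b) = [[1, 3], [3, 10]]  ->  [[5443, 18588], [-2289, -7817]]
... * rho(b) = [[1, 3], [3, 10]]  ->  [[61207, 202209], [-25740, -85037]]
... * rho(a^-1) = [[-2, -3], [-1, -2]]  ->  [[-324623, -588039], [136517, 247294]]
... * rho(c) = [[-5, -12], [8, 19]]  ->  [[-3081197, -7277265], [1295767, 3060382]]
... * rho(c) = [[-5, -12], [8, 19]]  ->  [[-42812135, -101293671], [18004221, 42598054]]
... * rho(a) = [[-2, 3], [1, -2]]  ->  [[-15669401, 74150937], [6589612, -31183445]]
... * rho(c^-1) = [[19, 12], [-8, -5]]  ->  [[-890926115, -558787497], [374670188, 234992569]]
... * rho(c^-1) = [[19, 12], [-8, -5]]  ->  [[-12457296209, -7897175895], [5238793020, 3321079411]]
tr = -12457296209 + 3321079411 = -9136216798

-9136216798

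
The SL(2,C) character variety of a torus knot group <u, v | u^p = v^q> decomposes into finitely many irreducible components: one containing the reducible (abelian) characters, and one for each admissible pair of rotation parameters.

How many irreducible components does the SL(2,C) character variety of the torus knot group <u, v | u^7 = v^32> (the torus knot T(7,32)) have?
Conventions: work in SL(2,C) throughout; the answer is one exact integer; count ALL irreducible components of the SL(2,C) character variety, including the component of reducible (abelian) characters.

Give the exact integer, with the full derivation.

94

Gamma = < u, v | u^7 = v^32 > (torus knot T(7,32)); the central element u^7 = v^32 acts as +I or -I in any irreducible SL(2,C) representation.
This locks tr(u) to 2*cos(pi*alpha/7), alpha in 1..6, and tr(v) to 2*cos(pi*beta/32), beta in 1..31, on each component of irreducible characters.
Consistency of u^7 = (-1)^alpha I with v^32 = (-1)^beta I forces alpha = beta (mod 2).
Counting: 3 odd alphas x 16 odd betas + 3 even alphas x 15 even betas = 48 + 45 = 93.
components with irreducible characters: 93; plus the single component of reducible (abelian) characters: total 94.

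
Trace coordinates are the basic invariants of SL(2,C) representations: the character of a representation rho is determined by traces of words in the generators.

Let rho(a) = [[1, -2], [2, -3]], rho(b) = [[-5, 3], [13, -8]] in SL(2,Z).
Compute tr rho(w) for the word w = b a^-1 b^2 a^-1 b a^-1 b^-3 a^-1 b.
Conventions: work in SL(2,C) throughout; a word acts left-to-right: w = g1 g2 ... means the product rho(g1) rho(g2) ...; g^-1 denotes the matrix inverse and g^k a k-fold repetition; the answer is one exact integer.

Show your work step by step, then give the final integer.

rho(b) = [[-5, 3], [13, -8]]
... * rho(a^-1) = [[-3, 2], [-2, 1]]  ->  [[9, -7], [-23, 18]]
... * rho(b) = [[-5, 3], [13, -8]]  ->  [[-136, 83], [349, -213]]
... * rho(b) = [[-5, 3], [13, -8]]  ->  [[1759, -1072], [-4514, 2751]]
... * rho(a^-1) = [[-3, 2], [-2, 1]]  ->  [[-3133, 2446], [8040, -6277]]
... * rho(b) = [[-5, 3], [13, -8]]  ->  [[47463, -28967], [-121801, 74336]]
... * rho(a^-1) = [[-3, 2], [-2, 1]]  ->  [[-84455, 65959], [216731, -169266]]
... * rho(b^-1) = [[-8, -3], [-13, -5]]  ->  [[-181827, -76430], [466610, 196137]]
... * rho(b^-1) = [[-8, -3], [-13, -5]]  ->  [[2448206, 927631], [-6282661, -2380515]]
... * rho(b^-1) = [[-8, -3], [-13, -5]]  ->  [[-31644851, -11982773], [81207983, 30750558]]
... * rho(a^-1) = [[-3, 2], [-2, 1]]  ->  [[118900099, -75272475], [-305125065, 193166524]]
... * rho(b) = [[-5, 3], [13, -8]]  ->  [[-1573042670, 958880097], [4036790137, -2460707387]]
tr = -1573042670 + -2460707387 = -4033750057

-4033750057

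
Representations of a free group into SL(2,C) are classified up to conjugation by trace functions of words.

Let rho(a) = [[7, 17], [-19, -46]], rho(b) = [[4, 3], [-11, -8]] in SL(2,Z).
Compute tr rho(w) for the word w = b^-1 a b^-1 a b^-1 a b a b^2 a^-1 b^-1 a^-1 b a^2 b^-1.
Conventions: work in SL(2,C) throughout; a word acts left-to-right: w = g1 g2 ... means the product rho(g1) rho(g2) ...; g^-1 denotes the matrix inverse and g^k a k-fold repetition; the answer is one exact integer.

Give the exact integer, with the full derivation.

-1170757250084

rho(b^-1) = [[-8, -3], [11, 4]]
... * rho(a) = [[7, 17], [-19, -46]]  ->  [[1, 2], [1, 3]]
... * rho(b^-1) = [[-8, -3], [11, 4]]  ->  [[14, 5], [25, 9]]
... * rho(a) = [[7, 17], [-19, -46]]  ->  [[3, 8], [4, 11]]
... * rho(b^-1) = [[-8, -3], [11, 4]]  ->  [[64, 23], [89, 32]]
... * rho(a) = [[7, 17], [-19, -46]]  ->  [[11, 30], [15, 41]]
... * rho(b) = [[4, 3], [-11, -8]]  ->  [[-286, -207], [-391, -283]]
... * rho(a) = [[7, 17], [-19, -46]]  ->  [[1931, 4660], [2640, 6371]]
... * rho(b) = [[4, 3], [-11, -8]]  ->  [[-43536, -31487], [-59521, -43048]]
... * rho(b) = [[4, 3], [-11, -8]]  ->  [[172213, 121288], [235444, 165821]]
... * rho(a^-1) = [[-46, -17], [19, 7]]  ->  [[-5617326, -2078605], [-7679825, -2841801]]
... * rho(b^-1) = [[-8, -3], [11, 4]]  ->  [[22073953, 8537558], [30178789, 11672271]]
... * rho(a^-1) = [[-46, -17], [19, 7]]  ->  [[-853188236, -315494295], [-1166451145, -431333516]]
... * rho(b) = [[4, 3], [-11, -8]]  ->  [[57684301, -35610348], [78864096, -48685307]]
... * rho(a) = [[7, 17], [-19, -46]]  ->  [[1080386719, 2618709125], [1477069505, 3580213754]]
... * rho(a) = [[7, 17], [-19, -46]]  ->  [[-42192766342, -102094045527], [-57684574791, -139579651099]]
... * rho(b^-1) = [[-8, -3], [11, 4]]  ->  [[-785492370061, -281797883082], [-1073899563761, -385264880023]]
tr = -785492370061 + -385264880023 = -1170757250084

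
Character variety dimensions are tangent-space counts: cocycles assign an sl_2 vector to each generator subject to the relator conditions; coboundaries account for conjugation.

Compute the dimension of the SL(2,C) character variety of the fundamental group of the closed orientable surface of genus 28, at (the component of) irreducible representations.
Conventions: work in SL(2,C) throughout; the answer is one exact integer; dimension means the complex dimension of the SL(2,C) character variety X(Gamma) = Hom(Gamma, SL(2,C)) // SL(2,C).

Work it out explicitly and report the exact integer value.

The genus-28 surface group: 2g = 56 generators, one relator prod [a_i, b_i].
Before the relator condition, cocycle space has dim 3*56 = 168.
H^2 = coker(d_2) is dual to H^0 = 0 at irreducible rho (Poincare duality), so d_2 is onto: dim Z^1 = 165.
dim B^1 = 3 (coboundaries, injective at irreducible rho).
dim X = dim H^1 = 165 - 3 = 162.

162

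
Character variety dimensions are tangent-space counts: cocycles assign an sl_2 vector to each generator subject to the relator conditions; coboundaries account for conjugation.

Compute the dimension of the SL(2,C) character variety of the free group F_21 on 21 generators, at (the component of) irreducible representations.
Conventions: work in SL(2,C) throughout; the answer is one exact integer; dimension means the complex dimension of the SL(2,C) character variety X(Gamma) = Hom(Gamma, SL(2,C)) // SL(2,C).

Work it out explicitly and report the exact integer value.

Gamma = F_21 has 21 generators and no relators.
A cocycle picks one sl_2 vector per generator freely, giving dim Z^1 = 3*21 = 63.
Irreducibility makes the coboundary map sl_2 -> Z^1 injective (trivial centralizer), so dim B^1 = 3.
dim X = dim H^1 = dim Z^1 - dim B^1 = 63 - 3 = 60.

60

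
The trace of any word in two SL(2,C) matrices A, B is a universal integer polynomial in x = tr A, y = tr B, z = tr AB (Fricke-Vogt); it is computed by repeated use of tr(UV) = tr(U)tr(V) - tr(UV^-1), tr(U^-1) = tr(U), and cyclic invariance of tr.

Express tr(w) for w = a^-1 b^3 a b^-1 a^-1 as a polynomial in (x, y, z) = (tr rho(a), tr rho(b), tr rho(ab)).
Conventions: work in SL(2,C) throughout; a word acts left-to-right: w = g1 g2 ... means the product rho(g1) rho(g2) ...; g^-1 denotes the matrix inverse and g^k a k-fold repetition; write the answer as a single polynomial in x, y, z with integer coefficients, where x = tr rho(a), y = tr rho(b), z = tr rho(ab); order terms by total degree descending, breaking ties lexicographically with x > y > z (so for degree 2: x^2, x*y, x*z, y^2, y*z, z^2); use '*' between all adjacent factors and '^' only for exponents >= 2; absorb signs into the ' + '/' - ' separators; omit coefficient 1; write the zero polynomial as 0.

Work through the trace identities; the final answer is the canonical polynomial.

-x^2*y^3*z + x^3*y^2 + x*y^4 + x*y^2*z^2 + x^2*y*z - x^3 - 4*x*y^2 - x*z^2 - y*z + 3*x

trace(b^2) = trace(b) * trace(b) - trace(1) = y^2 - 2
and trace(b^3) = trace(b) * trace(b^2) - trace(b) = y^3 - 3*y
and trace(a b^2) = trace(b) * trace(a b) - trace(a) = y*z - x
and trace(b^3 a) = trace(b) * trace(a b^2) - trace(a b) = y^2*z - x*y - z
next, trace(a^-1 b^3) = trace(b^3) * trace(a) - trace(b^3 a) = x*y^3 - y^2*z - 2*x*y + z
trace(b^3 a b) = trace(b) * trace(a b^3) - trace(a b^2) = y^3*z - x*y^2 - 2*y*z + x
next, trace(a b a b) = trace(b a) * trace(b a) - trace(1)   [split at repeated b] = z^2 - 2
and trace(a b a) = trace(a) * trace(b a) - trace(b) = x*z - y
trace(b a b a b) = trace(b) * trace(a b a b) - trace(a b a) = y*z^2 - x*z - y
and trace(b^3 a b a) = trace(b) * trace(b a b a b) - trace(b a b a) = y^2*z^2 - x*y*z - y^2 - z^2 + 2
trace(b^3 a b a^-1) = trace(b^3 a b) * trace(a) - trace(b^3 a b a) = x*y^3*z - x^2*y^2 - y^2*z^2 - x*y*z + x^2 + y^2 + z^2 - 2
trace(a^-2 b^3 a b) = trace(b^3 a b a^-1) * trace(a) - trace(b^3 a b) = x^2*y^3*z - x^3*y^2 - x*y^2*z^2 - x^2*y*z - y^3*z + x^3 + 2*x*y^2 + x*z^2 + 2*y*z - 3*x
next, trace(a^-1 b^3 a b^-1 a^-1) = trace(a^-2 b^3 a) * trace(b) - trace(a^-2 b^3 a b) = -x^2*y^3*z + x^3*y^2 + x*y^4 + x*y^2*z^2 + x^2*y*z - x^3 - 4*x*y^2 - x*z^2 - y*z + 3*x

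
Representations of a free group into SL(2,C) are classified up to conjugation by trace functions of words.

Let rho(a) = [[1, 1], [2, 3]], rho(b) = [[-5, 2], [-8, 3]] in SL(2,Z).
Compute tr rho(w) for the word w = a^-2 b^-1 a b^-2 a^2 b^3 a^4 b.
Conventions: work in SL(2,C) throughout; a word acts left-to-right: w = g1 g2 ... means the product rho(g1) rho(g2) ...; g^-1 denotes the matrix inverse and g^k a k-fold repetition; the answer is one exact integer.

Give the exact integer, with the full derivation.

rho(a^-1) = [[3, -1], [-2, 1]]
... * rho(a^-1) = [[3, -1], [-2, 1]]  ->  [[11, -4], [-8, 3]]
... * rho(b^-1) = [[3, -2], [8, -5]]  ->  [[1, -2], [0, 1]]
... * rho(a) = [[1, 1], [2, 3]]  ->  [[-3, -5], [2, 3]]
... * rho(b^-1) = [[3, -2], [8, -5]]  ->  [[-49, 31], [30, -19]]
... * rho(b^-1) = [[3, -2], [8, -5]]  ->  [[101, -57], [-62, 35]]
... * rho(a) = [[1, 1], [2, 3]]  ->  [[-13, -70], [8, 43]]
... * rho(a) = [[1, 1], [2, 3]]  ->  [[-153, -223], [94, 137]]
... * rho(b) = [[-5, 2], [-8, 3]]  ->  [[2549, -975], [-1566, 599]]
... * rho(b) = [[-5, 2], [-8, 3]]  ->  [[-4945, 2173], [3038, -1335]]
... * rho(b) = [[-5, 2], [-8, 3]]  ->  [[7341, -3371], [-4510, 2071]]
... * rho(a) = [[1, 1], [2, 3]]  ->  [[599, -2772], [-368, 1703]]
... * rho(a) = [[1, 1], [2, 3]]  ->  [[-4945, -7717], [3038, 4741]]
... * rho(a) = [[1, 1], [2, 3]]  ->  [[-20379, -28096], [12520, 17261]]
... * rho(a) = [[1, 1], [2, 3]]  ->  [[-76571, -104667], [47042, 64303]]
... * rho(b) = [[-5, 2], [-8, 3]]  ->  [[1220191, -467143], [-749634, 286993]]
tr = 1220191 + 286993 = 1507184

1507184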